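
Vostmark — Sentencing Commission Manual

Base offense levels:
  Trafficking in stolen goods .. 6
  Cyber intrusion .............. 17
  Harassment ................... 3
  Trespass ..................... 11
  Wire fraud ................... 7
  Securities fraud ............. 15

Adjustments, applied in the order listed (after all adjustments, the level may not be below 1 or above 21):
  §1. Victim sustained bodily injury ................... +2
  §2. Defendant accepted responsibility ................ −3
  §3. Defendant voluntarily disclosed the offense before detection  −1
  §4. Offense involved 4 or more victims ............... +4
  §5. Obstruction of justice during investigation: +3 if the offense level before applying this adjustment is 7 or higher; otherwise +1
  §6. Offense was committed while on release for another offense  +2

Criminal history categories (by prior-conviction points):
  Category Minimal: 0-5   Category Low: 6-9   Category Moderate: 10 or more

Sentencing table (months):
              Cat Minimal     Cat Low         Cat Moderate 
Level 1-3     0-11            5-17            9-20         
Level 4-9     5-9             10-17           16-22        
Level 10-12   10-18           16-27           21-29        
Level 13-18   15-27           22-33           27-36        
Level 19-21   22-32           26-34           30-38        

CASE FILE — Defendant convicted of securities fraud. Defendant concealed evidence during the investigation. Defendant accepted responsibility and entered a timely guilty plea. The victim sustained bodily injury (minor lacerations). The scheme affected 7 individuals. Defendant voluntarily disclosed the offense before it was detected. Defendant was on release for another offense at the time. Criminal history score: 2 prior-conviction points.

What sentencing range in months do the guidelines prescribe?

Base offense level for securities fraud: 15.
§1 applies: 15 + 2 = 17.
§2 applies: 17 − 3 = 14.
§3 applies: 14 − 1 = 13.
§4 applies: 13 + 4 = 17.
§5 applies (level before this adjustment is 17 ≥ 7, so +3): 17 + 3 = 20.
§6 applies: 20 + 2 = 22.
Level 22 exceeds the maximum of 21; capped at 21.
Final offense level: 21.
Criminal history: 2 prior points → Category Minimal (0-5).
Level 21 falls in the 19-21 band.
Grid: Level 19-21 × Category Minimal = 22-32 months.

22-32 months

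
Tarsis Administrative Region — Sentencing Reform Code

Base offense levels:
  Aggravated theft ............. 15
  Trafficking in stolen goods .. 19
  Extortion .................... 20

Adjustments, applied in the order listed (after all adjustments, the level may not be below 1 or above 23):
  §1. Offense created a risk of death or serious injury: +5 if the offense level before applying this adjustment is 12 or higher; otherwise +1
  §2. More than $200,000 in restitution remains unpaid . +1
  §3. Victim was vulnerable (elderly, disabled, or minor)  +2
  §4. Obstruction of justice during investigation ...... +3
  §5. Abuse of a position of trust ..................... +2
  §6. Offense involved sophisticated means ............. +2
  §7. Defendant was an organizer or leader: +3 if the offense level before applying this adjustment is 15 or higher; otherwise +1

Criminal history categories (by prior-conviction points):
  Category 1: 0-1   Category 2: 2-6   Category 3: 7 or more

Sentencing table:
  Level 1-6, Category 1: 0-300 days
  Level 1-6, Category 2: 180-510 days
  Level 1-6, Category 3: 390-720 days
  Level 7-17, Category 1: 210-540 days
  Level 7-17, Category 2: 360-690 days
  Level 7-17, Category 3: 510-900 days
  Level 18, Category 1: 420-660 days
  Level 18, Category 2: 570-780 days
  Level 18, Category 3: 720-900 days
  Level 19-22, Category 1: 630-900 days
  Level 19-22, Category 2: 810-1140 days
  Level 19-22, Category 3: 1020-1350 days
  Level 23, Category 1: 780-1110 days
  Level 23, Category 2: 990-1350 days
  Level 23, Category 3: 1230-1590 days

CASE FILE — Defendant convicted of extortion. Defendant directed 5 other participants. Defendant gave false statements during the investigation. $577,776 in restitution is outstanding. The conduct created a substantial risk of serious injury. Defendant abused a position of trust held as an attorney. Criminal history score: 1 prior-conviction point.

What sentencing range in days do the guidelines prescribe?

Base offense level for extortion: 20.
§1 applies (level before this adjustment is 20 ≥ 12, so +5): 20 + 5 = 25.
§2 applies: 25 + 1 = 26.
§3 does not apply.
§4 applies: 26 + 3 = 29.
§5 applies: 29 + 2 = 31.
§6 does not apply.
§7 applies (level before this adjustment is 31 ≥ 15, so +3): 31 + 3 = 34.
Level 34 exceeds the maximum of 23; capped at 23.
Final offense level: 23.
Criminal history: 1 prior point → Category 1 (0-1).
Level 23 falls in the 23 band.
Grid: Level 23 × Category 1 = 780-1110 days.

780-1110 days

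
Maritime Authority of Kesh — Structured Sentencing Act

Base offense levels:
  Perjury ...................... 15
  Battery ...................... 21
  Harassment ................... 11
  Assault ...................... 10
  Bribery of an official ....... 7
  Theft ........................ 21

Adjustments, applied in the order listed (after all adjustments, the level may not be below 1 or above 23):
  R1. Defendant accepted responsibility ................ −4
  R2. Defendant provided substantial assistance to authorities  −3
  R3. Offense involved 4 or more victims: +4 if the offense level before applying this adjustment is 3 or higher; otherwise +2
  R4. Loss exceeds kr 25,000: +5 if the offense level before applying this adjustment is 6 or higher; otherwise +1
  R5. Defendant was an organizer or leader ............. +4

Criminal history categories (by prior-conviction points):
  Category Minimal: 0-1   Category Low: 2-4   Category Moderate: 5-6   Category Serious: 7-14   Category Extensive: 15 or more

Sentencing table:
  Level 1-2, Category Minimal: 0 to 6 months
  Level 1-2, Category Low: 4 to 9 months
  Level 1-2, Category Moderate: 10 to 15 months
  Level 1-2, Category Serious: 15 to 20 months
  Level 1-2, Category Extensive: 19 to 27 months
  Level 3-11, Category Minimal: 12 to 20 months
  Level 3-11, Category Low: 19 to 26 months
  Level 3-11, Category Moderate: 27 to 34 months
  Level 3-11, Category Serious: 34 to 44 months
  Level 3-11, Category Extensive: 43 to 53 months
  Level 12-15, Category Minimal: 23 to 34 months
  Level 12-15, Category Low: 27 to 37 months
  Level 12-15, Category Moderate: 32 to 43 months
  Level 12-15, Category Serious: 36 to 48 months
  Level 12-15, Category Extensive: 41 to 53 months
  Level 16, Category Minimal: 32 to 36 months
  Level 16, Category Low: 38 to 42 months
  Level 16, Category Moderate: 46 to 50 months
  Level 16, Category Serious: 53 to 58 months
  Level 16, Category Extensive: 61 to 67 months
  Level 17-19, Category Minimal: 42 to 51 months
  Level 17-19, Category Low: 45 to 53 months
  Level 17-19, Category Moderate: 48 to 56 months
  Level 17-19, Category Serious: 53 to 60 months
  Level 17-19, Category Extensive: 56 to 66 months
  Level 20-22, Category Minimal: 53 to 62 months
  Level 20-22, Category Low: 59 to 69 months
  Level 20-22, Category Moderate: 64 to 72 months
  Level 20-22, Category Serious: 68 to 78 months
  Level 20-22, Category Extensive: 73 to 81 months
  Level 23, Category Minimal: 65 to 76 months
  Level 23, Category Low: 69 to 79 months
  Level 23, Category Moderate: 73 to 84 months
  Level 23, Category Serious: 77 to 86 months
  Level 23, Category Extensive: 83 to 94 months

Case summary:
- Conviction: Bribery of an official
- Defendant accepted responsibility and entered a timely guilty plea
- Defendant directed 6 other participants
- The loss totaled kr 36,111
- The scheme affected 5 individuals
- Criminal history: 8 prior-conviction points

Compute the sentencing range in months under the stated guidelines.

Base offense level for bribery of an official: 7.
R1 applies: 7 − 4 = 3.
R3 applies (level before this adjustment is 3 ≥ 3, so +4): 3 + 4 = 7.
R4 applies (level before this adjustment is 7 ≥ 6, so +5): 7 + 5 = 12.
R5 applies: 12 + 4 = 16.
Final offense level: 16.
Criminal history: 8 prior points → Category Serious (7-14).
Level 16 falls in the 16 band.
Grid: Level 16 × Category Serious = 53-58 months.

53-58 months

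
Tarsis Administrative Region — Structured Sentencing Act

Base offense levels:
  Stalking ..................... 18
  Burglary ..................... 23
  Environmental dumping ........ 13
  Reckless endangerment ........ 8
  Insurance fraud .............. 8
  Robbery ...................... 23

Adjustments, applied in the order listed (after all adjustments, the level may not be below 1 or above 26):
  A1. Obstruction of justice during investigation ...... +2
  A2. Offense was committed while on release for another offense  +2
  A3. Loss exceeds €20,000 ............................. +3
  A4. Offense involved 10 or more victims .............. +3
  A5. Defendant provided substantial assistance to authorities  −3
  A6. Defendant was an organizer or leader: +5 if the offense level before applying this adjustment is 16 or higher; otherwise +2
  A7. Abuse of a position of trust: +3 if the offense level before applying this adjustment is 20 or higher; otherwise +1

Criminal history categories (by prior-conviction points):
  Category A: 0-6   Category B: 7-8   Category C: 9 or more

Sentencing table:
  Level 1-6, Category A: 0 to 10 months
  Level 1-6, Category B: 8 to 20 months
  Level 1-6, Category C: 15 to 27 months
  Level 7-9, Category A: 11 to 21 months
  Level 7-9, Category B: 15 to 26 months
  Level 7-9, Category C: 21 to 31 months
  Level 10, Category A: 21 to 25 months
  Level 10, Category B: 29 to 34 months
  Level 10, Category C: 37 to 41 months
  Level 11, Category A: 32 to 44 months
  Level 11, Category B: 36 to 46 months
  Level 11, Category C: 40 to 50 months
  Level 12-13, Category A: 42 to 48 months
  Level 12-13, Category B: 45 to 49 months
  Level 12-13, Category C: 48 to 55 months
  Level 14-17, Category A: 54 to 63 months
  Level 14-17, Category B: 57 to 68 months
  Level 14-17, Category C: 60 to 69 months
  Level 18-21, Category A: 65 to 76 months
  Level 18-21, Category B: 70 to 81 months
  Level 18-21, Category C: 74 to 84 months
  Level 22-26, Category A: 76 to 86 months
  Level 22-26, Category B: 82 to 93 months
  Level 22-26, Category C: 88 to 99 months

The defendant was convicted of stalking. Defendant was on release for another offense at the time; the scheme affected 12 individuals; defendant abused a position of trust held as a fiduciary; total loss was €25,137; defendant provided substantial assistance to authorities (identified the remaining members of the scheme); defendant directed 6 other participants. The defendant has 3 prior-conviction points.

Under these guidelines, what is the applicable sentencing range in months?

Base offense level for stalking: 18.
A2 applies: 18 + 2 = 20.
A3 applies: 20 + 3 = 23.
A4 applies: 23 + 3 = 26.
A5 applies: 26 − 3 = 23.
A6 applies (level before this adjustment is 23 ≥ 16, so +5): 23 + 5 = 28.
A7 applies (level before this adjustment is 28 ≥ 20, so +3): 28 + 3 = 31.
Level 31 exceeds the maximum of 26; capped at 26.
Final offense level: 26.
Criminal history: 3 prior points → Category A (0-6).
Level 26 falls in the 22-26 band.
Grid: Level 22-26 × Category A = 76-86 months.

76-86 months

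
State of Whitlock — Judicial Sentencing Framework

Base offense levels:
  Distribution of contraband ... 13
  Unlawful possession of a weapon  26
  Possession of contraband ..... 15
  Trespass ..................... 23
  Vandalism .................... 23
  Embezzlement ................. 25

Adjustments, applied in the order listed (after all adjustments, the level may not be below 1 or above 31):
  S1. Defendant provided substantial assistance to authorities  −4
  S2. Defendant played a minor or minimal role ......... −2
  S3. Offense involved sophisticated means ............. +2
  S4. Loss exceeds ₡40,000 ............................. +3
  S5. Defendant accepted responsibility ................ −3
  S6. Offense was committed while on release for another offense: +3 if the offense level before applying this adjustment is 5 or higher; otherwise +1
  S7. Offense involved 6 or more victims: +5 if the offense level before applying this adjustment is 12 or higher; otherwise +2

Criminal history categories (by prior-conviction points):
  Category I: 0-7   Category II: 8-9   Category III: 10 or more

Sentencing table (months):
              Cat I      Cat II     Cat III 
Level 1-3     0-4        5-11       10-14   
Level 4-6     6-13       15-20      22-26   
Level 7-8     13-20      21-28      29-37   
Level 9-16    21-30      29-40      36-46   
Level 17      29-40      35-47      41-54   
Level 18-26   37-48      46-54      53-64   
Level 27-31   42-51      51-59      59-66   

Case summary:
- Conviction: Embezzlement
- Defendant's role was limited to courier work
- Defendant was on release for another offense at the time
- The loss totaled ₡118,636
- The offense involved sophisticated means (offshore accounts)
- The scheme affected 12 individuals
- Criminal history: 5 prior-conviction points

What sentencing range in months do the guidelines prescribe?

42-51 months

Base offense level for embezzlement: 25.
S1 does not apply.
S2 applies: 25 − 2 = 23.
S3 applies: 23 + 2 = 25.
S4 applies: 25 + 3 = 28.
S6 applies (level before this adjustment is 28 ≥ 5, so +3): 28 + 3 = 31.
S7 applies (level before this adjustment is 31 ≥ 12, so +5): 31 + 5 = 36.
Level 36 exceeds the maximum of 31; capped at 31.
Final offense level: 31.
Criminal history: 5 prior points → Category I (0-7).
Level 31 falls in the 27-31 band.
Grid: Level 27-31 × Category I = 42-51 months.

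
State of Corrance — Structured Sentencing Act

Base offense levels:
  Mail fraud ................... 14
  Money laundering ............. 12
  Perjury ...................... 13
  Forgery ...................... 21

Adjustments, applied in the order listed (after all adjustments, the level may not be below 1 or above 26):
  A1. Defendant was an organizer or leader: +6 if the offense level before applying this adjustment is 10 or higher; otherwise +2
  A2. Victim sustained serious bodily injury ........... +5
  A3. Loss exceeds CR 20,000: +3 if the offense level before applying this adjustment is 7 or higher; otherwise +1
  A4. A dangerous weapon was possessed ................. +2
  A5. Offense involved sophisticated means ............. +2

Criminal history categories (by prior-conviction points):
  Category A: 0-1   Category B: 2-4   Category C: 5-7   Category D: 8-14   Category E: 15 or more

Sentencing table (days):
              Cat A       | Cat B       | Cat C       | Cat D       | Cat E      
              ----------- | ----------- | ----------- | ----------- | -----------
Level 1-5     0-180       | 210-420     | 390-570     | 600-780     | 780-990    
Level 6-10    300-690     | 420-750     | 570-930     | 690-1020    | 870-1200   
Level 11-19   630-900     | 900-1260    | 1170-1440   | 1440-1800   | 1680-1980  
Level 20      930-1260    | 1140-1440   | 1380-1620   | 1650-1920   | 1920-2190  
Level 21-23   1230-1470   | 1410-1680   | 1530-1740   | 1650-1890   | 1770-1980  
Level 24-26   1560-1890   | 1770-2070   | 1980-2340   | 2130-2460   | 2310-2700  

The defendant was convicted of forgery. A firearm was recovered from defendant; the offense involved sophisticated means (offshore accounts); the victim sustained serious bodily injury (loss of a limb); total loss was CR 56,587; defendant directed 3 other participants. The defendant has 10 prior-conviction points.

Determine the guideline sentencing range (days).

Base offense level for forgery: 21.
A1 applies (level before this adjustment is 21 ≥ 10, so +6): 21 + 6 = 27.
A2 applies: 27 + 5 = 32.
A3 applies (level before this adjustment is 32 ≥ 7, so +3): 32 + 3 = 35.
A4 applies: 35 + 2 = 37.
A5 applies: 37 + 2 = 39.
Level 39 exceeds the maximum of 26; capped at 26.
Final offense level: 26.
Criminal history: 10 prior points → Category D (8-14).
Level 26 falls in the 24-26 band.
Grid: Level 24-26 × Category D = 2130-2460 days.

2130-2460 days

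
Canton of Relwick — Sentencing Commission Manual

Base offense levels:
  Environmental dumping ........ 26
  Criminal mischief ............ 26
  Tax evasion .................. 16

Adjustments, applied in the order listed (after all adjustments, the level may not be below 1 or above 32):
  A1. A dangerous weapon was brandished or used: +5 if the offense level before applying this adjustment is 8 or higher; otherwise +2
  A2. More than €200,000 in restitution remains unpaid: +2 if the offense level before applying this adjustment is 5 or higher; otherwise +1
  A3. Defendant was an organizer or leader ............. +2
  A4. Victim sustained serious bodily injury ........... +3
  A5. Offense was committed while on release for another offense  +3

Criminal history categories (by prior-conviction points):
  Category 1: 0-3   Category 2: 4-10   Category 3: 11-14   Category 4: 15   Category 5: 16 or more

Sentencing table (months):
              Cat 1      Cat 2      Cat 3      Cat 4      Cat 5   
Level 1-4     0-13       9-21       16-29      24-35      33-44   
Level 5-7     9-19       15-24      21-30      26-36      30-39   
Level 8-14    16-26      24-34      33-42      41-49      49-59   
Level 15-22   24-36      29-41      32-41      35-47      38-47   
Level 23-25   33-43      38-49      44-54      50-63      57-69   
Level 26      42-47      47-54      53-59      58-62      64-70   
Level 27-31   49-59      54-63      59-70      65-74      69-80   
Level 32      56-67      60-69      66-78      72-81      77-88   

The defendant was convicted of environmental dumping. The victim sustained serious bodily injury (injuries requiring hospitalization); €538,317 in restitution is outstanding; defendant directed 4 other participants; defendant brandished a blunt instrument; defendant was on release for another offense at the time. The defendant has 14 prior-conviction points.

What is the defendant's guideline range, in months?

Base offense level for environmental dumping: 26.
A1 applies (level before this adjustment is 26 ≥ 8, so +5): 26 + 5 = 31.
A2 applies (level before this adjustment is 31 ≥ 5, so +2): 31 + 2 = 33.
A3 applies: 33 + 2 = 35.
A4 applies: 35 + 3 = 38.
A5 applies: 38 + 3 = 41.
Level 41 exceeds the maximum of 32; capped at 32.
Final offense level: 32.
Criminal history: 14 prior points → Category 3 (11-14).
Level 32 falls in the 32 band.
Grid: Level 32 × Category 3 = 66-78 months.

66-78 months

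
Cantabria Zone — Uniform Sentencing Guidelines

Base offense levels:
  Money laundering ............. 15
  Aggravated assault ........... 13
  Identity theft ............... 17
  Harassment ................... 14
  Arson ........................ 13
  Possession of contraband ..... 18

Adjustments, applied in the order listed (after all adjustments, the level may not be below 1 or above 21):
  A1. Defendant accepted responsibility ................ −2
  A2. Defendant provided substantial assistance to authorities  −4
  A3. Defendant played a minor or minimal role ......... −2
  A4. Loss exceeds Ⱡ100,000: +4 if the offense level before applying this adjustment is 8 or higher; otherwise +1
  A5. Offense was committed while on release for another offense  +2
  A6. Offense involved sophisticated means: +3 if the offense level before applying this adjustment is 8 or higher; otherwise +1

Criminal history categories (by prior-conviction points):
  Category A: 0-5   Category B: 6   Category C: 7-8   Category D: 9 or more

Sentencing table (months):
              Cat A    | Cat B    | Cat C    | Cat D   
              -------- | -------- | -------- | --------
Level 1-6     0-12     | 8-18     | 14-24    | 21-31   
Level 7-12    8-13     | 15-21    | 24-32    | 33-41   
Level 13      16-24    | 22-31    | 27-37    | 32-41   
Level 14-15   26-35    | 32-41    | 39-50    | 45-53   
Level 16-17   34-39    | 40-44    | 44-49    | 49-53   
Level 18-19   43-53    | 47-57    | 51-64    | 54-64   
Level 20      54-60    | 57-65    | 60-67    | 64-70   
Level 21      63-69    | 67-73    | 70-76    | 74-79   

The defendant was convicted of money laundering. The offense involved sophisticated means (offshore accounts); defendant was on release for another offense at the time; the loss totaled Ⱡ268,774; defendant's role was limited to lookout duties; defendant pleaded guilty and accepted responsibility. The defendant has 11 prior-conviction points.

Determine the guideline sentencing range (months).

Base offense level for money laundering: 15.
A1 applies: 15 − 2 = 13.
A3 applies: 13 − 2 = 11.
A4 applies (level before this adjustment is 11 ≥ 8, so +4): 11 + 4 = 15.
A5 applies: 15 + 2 = 17.
A6 applies (level before this adjustment is 17 ≥ 8, so +3): 17 + 3 = 20.
Final offense level: 20.
Criminal history: 11 prior points → Category D (9+).
Level 20 falls in the 20 band.
Grid: Level 20 × Category D = 64-70 months.

64-70 months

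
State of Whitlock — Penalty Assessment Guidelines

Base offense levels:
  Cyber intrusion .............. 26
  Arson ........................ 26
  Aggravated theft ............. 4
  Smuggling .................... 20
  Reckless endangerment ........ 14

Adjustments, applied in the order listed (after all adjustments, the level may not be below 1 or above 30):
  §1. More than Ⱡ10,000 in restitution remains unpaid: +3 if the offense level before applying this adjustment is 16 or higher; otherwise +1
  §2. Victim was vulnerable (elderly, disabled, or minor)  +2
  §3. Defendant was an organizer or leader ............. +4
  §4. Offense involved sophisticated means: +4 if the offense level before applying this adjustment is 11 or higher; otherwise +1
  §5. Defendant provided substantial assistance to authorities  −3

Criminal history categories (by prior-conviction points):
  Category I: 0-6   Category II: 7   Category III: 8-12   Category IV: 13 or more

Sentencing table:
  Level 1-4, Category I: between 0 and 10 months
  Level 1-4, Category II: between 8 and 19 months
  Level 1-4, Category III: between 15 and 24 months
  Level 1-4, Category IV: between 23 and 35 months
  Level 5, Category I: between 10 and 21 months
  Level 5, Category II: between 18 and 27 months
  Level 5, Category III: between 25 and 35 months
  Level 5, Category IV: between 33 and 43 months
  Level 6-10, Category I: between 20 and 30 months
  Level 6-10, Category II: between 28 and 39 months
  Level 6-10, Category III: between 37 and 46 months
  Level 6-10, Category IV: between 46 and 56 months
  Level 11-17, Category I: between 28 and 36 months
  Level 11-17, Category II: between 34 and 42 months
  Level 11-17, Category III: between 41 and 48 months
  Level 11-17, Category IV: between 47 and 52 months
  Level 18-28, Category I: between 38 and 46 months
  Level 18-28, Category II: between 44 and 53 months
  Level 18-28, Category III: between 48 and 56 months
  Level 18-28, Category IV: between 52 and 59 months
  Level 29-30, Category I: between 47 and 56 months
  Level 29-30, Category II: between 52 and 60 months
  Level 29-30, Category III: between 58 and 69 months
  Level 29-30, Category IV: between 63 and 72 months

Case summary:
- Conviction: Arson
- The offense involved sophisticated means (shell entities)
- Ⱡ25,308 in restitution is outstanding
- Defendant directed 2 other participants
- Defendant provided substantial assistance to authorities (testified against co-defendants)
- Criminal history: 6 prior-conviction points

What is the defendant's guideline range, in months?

47-56 months

Base offense level for arson: 26.
§1 applies (level before this adjustment is 26 ≥ 16, so +3): 26 + 3 = 29.
§3 applies: 29 + 4 = 33.
§4 applies (level before this adjustment is 33 ≥ 11, so +4): 33 + 4 = 37.
§5 applies: 37 − 3 = 34.
Level 34 exceeds the maximum of 30; capped at 30.
Final offense level: 30.
Criminal history: 6 prior points → Category I (0-6).
Level 30 falls in the 29-30 band.
Grid: Level 29-30 × Category I = 47-56 months.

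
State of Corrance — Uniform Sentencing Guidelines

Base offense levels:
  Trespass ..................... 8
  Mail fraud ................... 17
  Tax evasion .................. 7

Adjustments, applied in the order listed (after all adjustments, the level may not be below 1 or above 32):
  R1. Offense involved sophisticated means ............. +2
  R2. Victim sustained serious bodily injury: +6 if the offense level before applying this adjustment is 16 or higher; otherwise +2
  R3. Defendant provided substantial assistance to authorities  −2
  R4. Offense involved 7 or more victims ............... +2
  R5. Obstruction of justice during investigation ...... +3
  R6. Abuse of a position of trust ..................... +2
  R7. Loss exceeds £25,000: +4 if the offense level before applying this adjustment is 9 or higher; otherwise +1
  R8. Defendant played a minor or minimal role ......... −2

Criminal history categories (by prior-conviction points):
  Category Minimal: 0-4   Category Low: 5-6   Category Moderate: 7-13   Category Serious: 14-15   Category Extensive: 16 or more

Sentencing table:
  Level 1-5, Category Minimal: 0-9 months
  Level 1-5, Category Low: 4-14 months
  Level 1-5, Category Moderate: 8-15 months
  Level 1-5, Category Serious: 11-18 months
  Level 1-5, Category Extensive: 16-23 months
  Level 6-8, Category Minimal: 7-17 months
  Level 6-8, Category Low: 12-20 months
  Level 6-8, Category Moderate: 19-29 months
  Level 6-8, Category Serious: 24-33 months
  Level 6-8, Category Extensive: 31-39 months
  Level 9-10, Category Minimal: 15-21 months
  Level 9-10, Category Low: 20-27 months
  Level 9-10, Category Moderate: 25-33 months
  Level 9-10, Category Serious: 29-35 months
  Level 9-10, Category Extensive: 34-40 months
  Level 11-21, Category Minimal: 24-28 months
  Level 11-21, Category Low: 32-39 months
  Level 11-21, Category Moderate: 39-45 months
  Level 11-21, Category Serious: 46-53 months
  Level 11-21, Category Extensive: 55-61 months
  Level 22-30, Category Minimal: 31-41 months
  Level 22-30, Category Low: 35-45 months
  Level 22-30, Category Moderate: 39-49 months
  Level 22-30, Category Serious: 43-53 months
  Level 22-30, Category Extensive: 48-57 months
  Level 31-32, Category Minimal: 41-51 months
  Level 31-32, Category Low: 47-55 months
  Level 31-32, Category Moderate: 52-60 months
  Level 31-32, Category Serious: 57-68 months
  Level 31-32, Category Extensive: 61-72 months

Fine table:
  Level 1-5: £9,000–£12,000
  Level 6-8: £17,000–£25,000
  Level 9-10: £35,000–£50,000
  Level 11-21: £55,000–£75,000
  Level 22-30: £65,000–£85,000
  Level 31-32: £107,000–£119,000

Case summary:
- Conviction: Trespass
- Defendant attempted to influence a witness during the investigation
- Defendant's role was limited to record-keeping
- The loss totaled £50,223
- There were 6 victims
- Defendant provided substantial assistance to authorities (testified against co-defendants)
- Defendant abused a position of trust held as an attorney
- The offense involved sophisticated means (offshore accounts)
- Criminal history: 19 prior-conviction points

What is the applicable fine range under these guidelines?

£55,000–£75,000

Base offense level for trespass: 8.
R1 applies: 8 + 2 = 10.
R2 does not apply.
R3 applies: 10 − 2 = 8.
R4 does not apply.
R5 applies: 8 + 3 = 11.
R6 applies: 11 + 2 = 13.
R7 applies (level before this adjustment is 13 ≥ 9, so +4): 13 + 4 = 17.
R8 applies: 17 − 2 = 15.
Final offense level: 15.
Level 15 falls in the 11-21 band.
Fine table: Level 11-21 → £55,000–£75,000.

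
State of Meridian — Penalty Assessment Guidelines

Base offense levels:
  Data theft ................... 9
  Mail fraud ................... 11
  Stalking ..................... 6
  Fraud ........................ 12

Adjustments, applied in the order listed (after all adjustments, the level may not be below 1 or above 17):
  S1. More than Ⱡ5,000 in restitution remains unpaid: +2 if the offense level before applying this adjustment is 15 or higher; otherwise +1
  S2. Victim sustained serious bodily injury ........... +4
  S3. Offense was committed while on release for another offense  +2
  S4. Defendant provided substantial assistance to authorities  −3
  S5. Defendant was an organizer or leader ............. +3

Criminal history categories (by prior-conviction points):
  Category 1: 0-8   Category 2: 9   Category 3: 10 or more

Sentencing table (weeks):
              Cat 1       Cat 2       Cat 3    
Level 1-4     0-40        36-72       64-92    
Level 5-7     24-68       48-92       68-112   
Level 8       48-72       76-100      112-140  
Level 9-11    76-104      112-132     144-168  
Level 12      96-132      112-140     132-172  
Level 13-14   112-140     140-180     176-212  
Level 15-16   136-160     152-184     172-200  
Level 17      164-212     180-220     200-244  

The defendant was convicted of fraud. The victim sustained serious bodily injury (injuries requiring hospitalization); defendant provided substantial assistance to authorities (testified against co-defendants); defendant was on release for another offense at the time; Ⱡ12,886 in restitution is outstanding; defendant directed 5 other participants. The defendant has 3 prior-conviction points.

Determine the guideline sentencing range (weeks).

164-212 weeks

Base offense level for fraud: 12.
S1 applies (level before this adjustment is 12 < 15, so +1): 12 + 1 = 13.
S2 applies: 13 + 4 = 17.
S3 applies: 17 + 2 = 19.
S4 applies: 19 − 3 = 16.
S5 applies: 16 + 3 = 19.
Level 19 exceeds the maximum of 17; capped at 17.
Final offense level: 17.
Criminal history: 3 prior points → Category 1 (0-8).
Level 17 falls in the 17 band.
Grid: Level 17 × Category 1 = 164-212 weeks.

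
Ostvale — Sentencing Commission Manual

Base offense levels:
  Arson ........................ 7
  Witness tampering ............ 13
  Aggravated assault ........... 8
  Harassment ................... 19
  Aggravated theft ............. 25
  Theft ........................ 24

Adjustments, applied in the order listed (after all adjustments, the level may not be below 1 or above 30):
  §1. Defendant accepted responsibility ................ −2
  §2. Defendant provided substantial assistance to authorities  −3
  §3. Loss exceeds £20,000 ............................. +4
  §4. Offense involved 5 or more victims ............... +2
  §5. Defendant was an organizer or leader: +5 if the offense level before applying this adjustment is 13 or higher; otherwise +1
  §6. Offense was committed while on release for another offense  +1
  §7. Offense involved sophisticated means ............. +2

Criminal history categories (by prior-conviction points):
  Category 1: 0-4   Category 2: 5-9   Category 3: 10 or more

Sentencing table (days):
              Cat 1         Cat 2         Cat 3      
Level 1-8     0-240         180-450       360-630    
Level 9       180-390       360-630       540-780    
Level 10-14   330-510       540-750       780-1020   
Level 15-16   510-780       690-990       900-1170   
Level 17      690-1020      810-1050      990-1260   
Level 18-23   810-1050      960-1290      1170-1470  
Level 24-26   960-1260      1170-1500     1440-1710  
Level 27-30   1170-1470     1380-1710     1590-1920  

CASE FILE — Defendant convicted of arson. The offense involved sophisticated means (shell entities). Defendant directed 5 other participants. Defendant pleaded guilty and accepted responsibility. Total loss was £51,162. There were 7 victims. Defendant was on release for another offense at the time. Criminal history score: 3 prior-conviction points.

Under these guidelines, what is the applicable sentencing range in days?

Base offense level for arson: 7.
§1 applies: 7 − 2 = 5.
§3 applies: 5 + 4 = 9.
§4 applies: 9 + 2 = 11.
§5 applies (level before this adjustment is 11 < 13, so +1): 11 + 1 = 12.
§6 applies: 12 + 1 = 13.
§7 applies: 13 + 2 = 15.
Final offense level: 15.
Criminal history: 3 prior points → Category 1 (0-4).
Level 15 falls in the 15-16 band.
Grid: Level 15-16 × Category 1 = 510-780 days.

510-780 days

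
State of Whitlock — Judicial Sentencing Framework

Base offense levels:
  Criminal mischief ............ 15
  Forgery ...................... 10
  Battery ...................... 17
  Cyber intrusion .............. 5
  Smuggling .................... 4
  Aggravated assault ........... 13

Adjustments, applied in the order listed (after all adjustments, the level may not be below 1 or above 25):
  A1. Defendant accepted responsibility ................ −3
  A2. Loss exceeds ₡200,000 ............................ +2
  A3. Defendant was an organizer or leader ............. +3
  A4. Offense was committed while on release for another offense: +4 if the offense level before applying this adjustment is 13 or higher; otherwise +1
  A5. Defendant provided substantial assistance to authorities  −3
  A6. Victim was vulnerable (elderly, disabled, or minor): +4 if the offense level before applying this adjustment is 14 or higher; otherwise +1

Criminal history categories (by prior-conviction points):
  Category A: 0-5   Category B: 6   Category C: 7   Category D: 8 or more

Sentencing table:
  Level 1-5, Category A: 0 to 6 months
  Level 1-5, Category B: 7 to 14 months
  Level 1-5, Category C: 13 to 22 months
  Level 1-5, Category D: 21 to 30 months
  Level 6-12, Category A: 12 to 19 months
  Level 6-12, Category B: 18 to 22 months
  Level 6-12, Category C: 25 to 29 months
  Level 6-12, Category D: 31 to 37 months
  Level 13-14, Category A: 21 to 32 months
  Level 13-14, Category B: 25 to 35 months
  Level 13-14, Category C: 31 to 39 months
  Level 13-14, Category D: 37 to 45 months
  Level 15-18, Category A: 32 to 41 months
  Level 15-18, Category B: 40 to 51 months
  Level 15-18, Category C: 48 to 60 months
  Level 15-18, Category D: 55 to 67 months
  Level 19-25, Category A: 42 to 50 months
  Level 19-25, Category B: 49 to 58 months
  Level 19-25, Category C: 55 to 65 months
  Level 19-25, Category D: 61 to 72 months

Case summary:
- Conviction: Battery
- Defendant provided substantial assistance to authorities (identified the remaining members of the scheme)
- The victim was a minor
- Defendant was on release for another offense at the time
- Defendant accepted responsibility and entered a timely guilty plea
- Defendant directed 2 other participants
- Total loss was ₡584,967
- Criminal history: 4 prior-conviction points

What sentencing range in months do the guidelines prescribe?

42-50 months

Base offense level for battery: 17.
A1 applies: 17 − 3 = 14.
A2 applies: 14 + 2 = 16.
A3 applies: 16 + 3 = 19.
A4 applies (level before this adjustment is 19 ≥ 13, so +4): 19 + 4 = 23.
A5 applies: 23 − 3 = 20.
A6 applies (level before this adjustment is 20 ≥ 14, so +4): 20 + 4 = 24.
Final offense level: 24.
Criminal history: 4 prior points → Category A (0-5).
Level 24 falls in the 19-25 band.
Grid: Level 19-25 × Category A = 42-50 months.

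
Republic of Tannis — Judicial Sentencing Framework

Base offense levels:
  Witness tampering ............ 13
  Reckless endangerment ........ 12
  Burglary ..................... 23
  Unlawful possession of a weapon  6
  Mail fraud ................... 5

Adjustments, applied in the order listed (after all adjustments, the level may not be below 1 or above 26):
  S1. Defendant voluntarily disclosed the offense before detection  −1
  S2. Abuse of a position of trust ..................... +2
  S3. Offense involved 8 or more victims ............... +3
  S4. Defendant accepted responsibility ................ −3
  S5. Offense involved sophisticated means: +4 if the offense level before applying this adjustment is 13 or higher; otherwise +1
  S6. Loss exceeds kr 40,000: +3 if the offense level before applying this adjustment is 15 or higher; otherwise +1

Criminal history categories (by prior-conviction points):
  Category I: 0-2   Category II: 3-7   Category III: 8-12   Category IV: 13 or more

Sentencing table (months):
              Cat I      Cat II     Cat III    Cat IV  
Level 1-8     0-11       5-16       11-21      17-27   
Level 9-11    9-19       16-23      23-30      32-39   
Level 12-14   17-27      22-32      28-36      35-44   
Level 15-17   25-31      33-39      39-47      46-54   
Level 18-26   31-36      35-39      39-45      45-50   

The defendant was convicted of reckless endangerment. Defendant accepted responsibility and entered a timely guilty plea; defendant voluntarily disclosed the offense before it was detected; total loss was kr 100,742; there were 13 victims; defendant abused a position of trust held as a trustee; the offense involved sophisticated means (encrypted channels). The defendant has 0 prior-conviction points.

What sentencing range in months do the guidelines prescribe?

31-36 months

Base offense level for reckless endangerment: 12.
S1 applies: 12 − 1 = 11.
S2 applies: 11 + 2 = 13.
S3 applies: 13 + 3 = 16.
S4 applies: 16 − 3 = 13.
S5 applies (level before this adjustment is 13 ≥ 13, so +4): 13 + 4 = 17.
S6 applies (level before this adjustment is 17 ≥ 15, so +3): 17 + 3 = 20.
Final offense level: 20.
Criminal history: 0 prior points → Category I (0-2).
Level 20 falls in the 18-26 band.
Grid: Level 18-26 × Category I = 31-36 months.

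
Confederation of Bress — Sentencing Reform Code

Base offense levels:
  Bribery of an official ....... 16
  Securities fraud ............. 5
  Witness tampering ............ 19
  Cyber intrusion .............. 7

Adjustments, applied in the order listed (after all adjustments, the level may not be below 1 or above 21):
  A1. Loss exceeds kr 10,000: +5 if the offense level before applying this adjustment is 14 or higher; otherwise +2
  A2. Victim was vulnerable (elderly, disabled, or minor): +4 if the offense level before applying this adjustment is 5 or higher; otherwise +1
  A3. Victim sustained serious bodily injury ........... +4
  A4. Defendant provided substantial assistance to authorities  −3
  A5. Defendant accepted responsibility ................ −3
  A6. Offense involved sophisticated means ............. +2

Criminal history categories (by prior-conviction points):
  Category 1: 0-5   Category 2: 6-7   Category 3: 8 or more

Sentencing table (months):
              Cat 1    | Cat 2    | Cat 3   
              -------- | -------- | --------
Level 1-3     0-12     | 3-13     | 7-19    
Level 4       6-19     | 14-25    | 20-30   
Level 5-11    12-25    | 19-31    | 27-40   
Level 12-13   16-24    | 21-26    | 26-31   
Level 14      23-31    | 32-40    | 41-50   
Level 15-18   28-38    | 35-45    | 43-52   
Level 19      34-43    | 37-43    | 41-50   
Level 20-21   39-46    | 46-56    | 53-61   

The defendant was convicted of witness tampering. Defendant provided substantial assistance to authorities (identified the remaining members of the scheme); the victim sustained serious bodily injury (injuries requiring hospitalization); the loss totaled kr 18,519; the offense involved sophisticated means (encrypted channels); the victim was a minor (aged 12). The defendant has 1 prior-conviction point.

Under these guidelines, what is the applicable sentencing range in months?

Base offense level for witness tampering: 19.
A1 applies (level before this adjustment is 19 ≥ 14, so +5): 19 + 5 = 24.
A2 applies (level before this adjustment is 24 ≥ 5, so +4): 24 + 4 = 28.
A3 applies: 28 + 4 = 32.
A4 applies: 32 − 3 = 29.
A5 does not apply.
A6 applies: 29 + 2 = 31.
Level 31 exceeds the maximum of 21; capped at 21.
Final offense level: 21.
Criminal history: 1 prior point → Category 1 (0-5).
Level 21 falls in the 20-21 band.
Grid: Level 20-21 × Category 1 = 39-46 months.

39-46 months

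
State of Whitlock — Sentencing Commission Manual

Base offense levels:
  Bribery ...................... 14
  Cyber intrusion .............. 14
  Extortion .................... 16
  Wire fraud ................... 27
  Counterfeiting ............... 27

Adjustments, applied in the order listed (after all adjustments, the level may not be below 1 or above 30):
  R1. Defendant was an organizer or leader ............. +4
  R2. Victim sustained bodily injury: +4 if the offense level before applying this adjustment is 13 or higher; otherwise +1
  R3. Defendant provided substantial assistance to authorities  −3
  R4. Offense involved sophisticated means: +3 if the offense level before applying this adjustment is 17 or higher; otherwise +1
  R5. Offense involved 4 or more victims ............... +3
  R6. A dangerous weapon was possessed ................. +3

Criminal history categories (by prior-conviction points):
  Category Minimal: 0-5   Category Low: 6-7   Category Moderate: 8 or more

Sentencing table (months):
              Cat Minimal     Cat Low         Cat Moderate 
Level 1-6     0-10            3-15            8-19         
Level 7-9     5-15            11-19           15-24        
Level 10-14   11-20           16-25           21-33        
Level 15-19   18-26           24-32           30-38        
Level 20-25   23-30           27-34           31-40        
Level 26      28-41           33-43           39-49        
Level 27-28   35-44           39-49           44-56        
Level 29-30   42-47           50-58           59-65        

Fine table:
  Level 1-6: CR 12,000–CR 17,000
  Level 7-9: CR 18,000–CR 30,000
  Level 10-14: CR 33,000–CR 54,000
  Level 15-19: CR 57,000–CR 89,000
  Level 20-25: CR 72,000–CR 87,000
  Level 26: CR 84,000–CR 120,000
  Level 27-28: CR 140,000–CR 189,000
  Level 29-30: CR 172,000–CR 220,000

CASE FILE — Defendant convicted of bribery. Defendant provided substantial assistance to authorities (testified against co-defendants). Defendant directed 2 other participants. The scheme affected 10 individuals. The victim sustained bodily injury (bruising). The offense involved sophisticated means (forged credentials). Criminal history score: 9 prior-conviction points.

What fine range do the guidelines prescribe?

CR 72,000–CR 87,000

Base offense level for bribery: 14.
R1 applies: 14 + 4 = 18.
R2 applies (level before this adjustment is 18 ≥ 13, so +4): 18 + 4 = 22.
R3 applies: 22 − 3 = 19.
R4 applies (level before this adjustment is 19 ≥ 17, so +3): 19 + 3 = 22.
R5 applies: 22 + 3 = 25.
R6 does not apply.
Final offense level: 25.
Level 25 falls in the 20-25 band.
Fine table: Level 20-25 → CR 72,000–CR 87,000.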